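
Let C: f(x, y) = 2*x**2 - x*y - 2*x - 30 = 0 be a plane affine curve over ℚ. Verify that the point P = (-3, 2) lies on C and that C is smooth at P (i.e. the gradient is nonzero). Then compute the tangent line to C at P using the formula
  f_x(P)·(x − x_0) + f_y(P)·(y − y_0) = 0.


Tangent line at P: -16*x + 3*y - 54 = 0.

Step 1: f(-3, 2) = 0, so P lies on C.
Step 2: partial derivatives
  f_x(x, y) = 4*x - y - 2, f_y(x, y) = -x.
  f_x(P) = -16, f_y(P) = 3 (gradient nonzero, so P is smooth).
Step 3: tangent line at P: -16·(x − -3) + 3·(y − 2) = 0.
Expanding: -16*x + 3*y - 54 = 0.


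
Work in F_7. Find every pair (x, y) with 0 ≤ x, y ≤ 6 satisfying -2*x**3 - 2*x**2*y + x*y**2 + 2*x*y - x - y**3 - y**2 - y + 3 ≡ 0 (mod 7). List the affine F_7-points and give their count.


Affine F_7-points: {(0, 1), (1, 0), (2, 5), (4, 2), (4, 4), (5, 0)}; count = 6.

For each of the 49 pairs (x, y) ∈ F_7², evaluate f(x, y) mod 7. Record the zeros.
  x = 0: [0↦3, 1↦0, 2↦3, 3↦6, 4↦3, 5↦2, 6↦4]  zeros at y ∈ {1}
  x = 1: [0↦0, 1↦5, 2↦4, 3↦5, 4↦2, 5↦3, 6↦2]  zeros at y ∈ {0}
  x = 2: [0↦6, 1↦1, 2↦6, 3↦1, 4↦1, 5↦0, 6↦6]  zeros at y ∈ {5}
  x = 3: [0↦2, 1↦4, 2↦4, 3↦3, 4↦2, 5↦2, 6↦4]  zeros at y ∈ ∅
  x = 4: [0↦4, 1↦2, 2↦0, 3↦6, 4↦0, 5↦4, 6↦5]  zeros at y ∈ {2, 4}
  x = 5: [0↦0, 1↦4, 2↦3, 3↦5, 4↦4, 5↦1, 6↦4]  zeros at y ∈ {0}
  x = 6: [0↦6, 1↦5, 2↦1, 3↦2, 4↦2, 5↦2, 6↦3]  zeros at y ∈ ∅
Collecting zeros: affine points = {(0, 1), (1, 0), (2, 5), (4, 2), (4, 4), (5, 0)}.
Total count |C(F_7)_aff| = 6.


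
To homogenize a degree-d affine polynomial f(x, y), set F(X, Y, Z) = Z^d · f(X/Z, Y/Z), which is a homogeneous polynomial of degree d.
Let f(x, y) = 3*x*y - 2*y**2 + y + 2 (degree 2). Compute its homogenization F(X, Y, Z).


F(X, Y, Z) = 3*X*Y - 2*Y**2 + Y*Z + 2*Z**2

deg(f) = 2.
Substitute x = X/Z, y = Y/Z into f, then multiply by Z^2.
  monomial 3·x^1·y^1 ↦ 3·X^1·Y^1·Z^0.
  monomial -2·x^0·y^2 ↦ -2·X^0·Y^2·Z^0.
  monomial 1·x^0·y^1 ↦ 1·X^0·Y^1·Z^1.
  monomial 2·x^0·y^0 ↦ 2·X^0·Y^0·Z^2.
Collecting: F(X, Y, Z) = 3*X*Y - 2*Y**2 + Y*Z + 2*Z**2.


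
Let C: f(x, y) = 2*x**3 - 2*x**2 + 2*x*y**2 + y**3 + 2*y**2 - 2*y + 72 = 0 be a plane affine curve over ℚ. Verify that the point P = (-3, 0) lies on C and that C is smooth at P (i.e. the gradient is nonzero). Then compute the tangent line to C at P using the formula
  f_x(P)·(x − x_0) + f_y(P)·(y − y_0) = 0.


Tangent line at P: 66*x - 2*y + 198 = 0.

Step 1: f(-3, 0) = 0, so P lies on C.
Step 2: partial derivatives
  f_x(x, y) = 6*x**2 - 4*x + 2*y**2, f_y(x, y) = 4*x*y + 3*y**2 + 4*y - 2.
  f_x(P) = 66, f_y(P) = -2 (gradient nonzero, so P is smooth).
Step 3: tangent line at P: 66·(x − -3) + -2·(y − 0) = 0.
Expanding: 66*x - 2*y + 198 = 0.


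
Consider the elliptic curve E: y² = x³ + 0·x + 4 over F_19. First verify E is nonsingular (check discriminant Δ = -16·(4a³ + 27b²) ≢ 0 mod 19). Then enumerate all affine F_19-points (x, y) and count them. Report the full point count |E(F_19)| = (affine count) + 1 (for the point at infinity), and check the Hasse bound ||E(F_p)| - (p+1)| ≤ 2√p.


Affine points = {(0, 2), (0, 17), (1, 9), (1, 10), (4, 7), (4, 12), (6, 7), (6, 12), (7, 9), (7, 10), (9, 7), (9, 12), (10, 4), (10, 15), (11, 9), (11, 10), (13, 4), (13, 15), (15, 4), (15, 15)}; affine count = 20; |E(F_19)| = 21.

Discriminant check: Δ ∝ 4a³ + 27b² = 4·0³ + 27·4² = 4·0 + 27·16 ≡ 14 (mod 19). Nonzero ⇒ E is nonsingular.
For each x ∈ F_19, compute rhs = x³ + 0·x + 4 mod 19, then count y ∈ F_19 with y² ≡ rhs.
  x = 0: rhs = 4, matching y values: 2, 17 (2 points).
  x = 1: rhs = 5, matching y values: 9, 10 (2 points).
  x = 2: rhs = 12, matching y values: none (0 points).
  x = 3: rhs = 12, matching y values: none (0 points).
  x = 4: rhs = 11, matching y values: 7, 12 (2 points).
  x = 5: rhs = 15, matching y values: none (0 points).
  x = 6: rhs = 11, matching y values: 7, 12 (2 points).
  x = 7: rhs = 5, matching y values: 9, 10 (2 points).
  x = 8: rhs = 3, matching y values: none (0 points).
  x = 9: rhs = 11, matching y values: 7, 12 (2 points).
  x = 10: rhs = 16, matching y values: 4, 15 (2 points).
  x = 11: rhs = 5, matching y values: 9, 10 (2 points).
  x = 12: rhs = 3, matching y values: none (0 points).
  x = 13: rhs = 16, matching y values: 4, 15 (2 points).
  x = 14: rhs = 12, matching y values: none (0 points).
  x = 15: rhs = 16, matching y values: 4, 15 (2 points).
  x = 16: rhs = 15, matching y values: none (0 points).
  x = 17: rhs = 15, matching y values: none (0 points).
  x = 18: rhs = 3, matching y values: none (0 points).
Total affine count: 20.
Full point count |E(F_19)| = 20 + 1 = 21.
Hasse bound: |21 − (19+1)| = |1| = 1 ≤ 2√19 ≈ 8.7178 ✓.


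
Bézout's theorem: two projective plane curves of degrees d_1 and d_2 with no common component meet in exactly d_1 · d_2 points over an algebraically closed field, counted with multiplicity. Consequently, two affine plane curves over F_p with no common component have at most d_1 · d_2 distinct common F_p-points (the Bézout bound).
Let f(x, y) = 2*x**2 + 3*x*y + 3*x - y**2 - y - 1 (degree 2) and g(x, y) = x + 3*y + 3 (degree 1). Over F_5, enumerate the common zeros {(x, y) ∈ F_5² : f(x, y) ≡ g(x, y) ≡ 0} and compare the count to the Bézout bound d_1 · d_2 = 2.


Common zeros: ∅; count = 0; Bézout bound = 2.

deg(f) = 2, deg(g) = 1, so Bézout bound = 2.
Scan x ∈ F_5. For each x, list the y ∈ F_5 with f(x, y) ≡ 0 and those with g(x, y) ≡ 0 (mod 5); the common zeros in that column are the intersection.
  x = 0: f ≡ 0 at y ∈ ∅; g ≡ 0 at y ∈ {4}; common: ∅.
  x = 1: f ≡ 0 at y ∈ {1}; g ≡ 0 at y ∈ {2}; common: ∅.
  x = 2: f ≡ 0 at y ∈ ∅; g ≡ 0 at y ∈ {0}; common: ∅.
  x = 3: f ≡ 0 at y ∈ ∅; g ≡ 0 at y ∈ {3}; common: ∅.
  x = 4: f ≡ 0 at y ∈ ∅; g ≡ 0 at y ∈ {1}; common: ∅.
Collecting: common zeros = ∅, so the count is 0.
Comparison with the Bézout bound: 0 ≤ 2 = deg(f)·deg(g), as expected for curves with no common component (the affine F_5-count falls short of the bound because intersections may lie at infinity, over extension fields, or carry multiplicity).


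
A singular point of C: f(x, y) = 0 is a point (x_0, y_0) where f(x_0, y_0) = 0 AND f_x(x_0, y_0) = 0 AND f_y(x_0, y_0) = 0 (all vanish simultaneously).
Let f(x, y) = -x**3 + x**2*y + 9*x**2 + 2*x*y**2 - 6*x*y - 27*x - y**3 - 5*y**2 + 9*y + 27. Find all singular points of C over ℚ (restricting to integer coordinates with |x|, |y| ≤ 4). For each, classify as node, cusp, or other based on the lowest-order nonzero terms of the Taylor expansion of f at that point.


Singular points: {(3, 0)}; classification: cusp.

Compute partial derivatives:
  f_x = -3*x**2 + 2*x*y + 18*x + 2*y**2 - 6*y - 27.
  f_y = x**2 + 4*x*y - 6*x - 3*y**2 - 10*y + 9.
Scan x_0 ∈ {−4, ..., 4}. For each x_0, f_y(x_0, y) is a polynomial in y; find its integer roots y ∈ {−4, ..., 4}, then test f_x and f at those candidates.
  x = -4: f_y(-4, y) = -3*y**2 - 26*y + 49; no integer root y with |y| ≤ 4.
  x = -3: f_y(-3, y) = -3*y**2 - 22*y + 36; no integer root y with |y| ≤ 4.
  x = -2: f_y(-2, y) = -3*y**2 - 18*y + 25; no integer root y with |y| ≤ 4.
  x = -1: f_y(-1, y) = -3*y**2 - 14*y + 16; no integer root y with |y| ≤ 4.
  x = 0: f_y(0, y) = -3*y**2 - 10*y + 9; no integer root y with |y| ≤ 4.
  x = 1: f_y(1, y) = -3*y**2 - 6*y + 4; no integer root y with |y| ≤ 4.
  x = 2: f_y(2, y) = -3*y**2 - 2*y + 1; vanishes at y ∈ {-1}. (2, -1): f_x = 1 ≠ 0.
  x = 3: f_y(3, y) = -3*y**2 + 2*y; vanishes at y ∈ {0}. (3, 0): f_x = 0, f = 0 — SINGULAR.
  x = 4: f_y(4, y) = -3*y**2 + 6*y + 1; no integer root y with |y| ≤ 4.
Only singular point on the grid: (3, 0).
Classify: substitute x = 3 + u, y = 0 + v and expand: f = -u**3 + u**2*v + 2*u*v**2 - v**3 + v**2.
No constant or linear terms (consistent with a singular point). Quadratic part: v**2. Cubic part: -u**3 + u**2*v + 2*u*v**2 - v**3.
The quadratic part v**2 is a perfect square, so there is a single (double) tangent line v = 0, i.e. y = 0. Restricting the cubic part to that line (v = 0) leaves -u**3 ≠ 0, so f is not divisible by v and the branch is v² ≈ u**3 to lowest order — this is a cusp.
Classification: cusp.


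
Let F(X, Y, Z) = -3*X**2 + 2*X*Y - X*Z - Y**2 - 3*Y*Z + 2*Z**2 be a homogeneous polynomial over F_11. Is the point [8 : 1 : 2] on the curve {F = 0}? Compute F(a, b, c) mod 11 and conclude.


F(8,1,2) ≡ 7 (mod 11); P is NOT on the curve.

Evaluate F(8, 1, 2) term-by-term (mod 11).
  -3*X**2 ↦ -3·64·1·1 = -192
  2*X*Y ↦ 2·8·1·1 = 16
  -X*Z ↦ -1·8·1·2 = -16
  -Y**2 ↦ -1·1·1·1 = -1
  -3*Y*Z ↦ -3·1·1·2 = -6
  2*Z**2 ↦ 2·1·1·4 = 8
Sum: F(8, 1, 2) = (-192) + (16) + (-16) + (-1) + (-6) + (8) = -191.
Reducing mod 11: -191 ≡ 7 (mod 11).
Since F(a, b, c) ≡ 7 ≠ 0 (mod 11), P does NOT lie on the curve.


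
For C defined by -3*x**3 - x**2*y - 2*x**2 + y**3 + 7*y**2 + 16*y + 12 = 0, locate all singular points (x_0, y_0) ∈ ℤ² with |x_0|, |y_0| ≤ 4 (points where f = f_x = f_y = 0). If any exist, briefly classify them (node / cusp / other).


Singular points: {(0, -2)}; classification: cusp.

Compute partial derivatives:
  f_x = -9*x**2 - 2*x*y - 4*x.
  f_y = -x**2 + 3*y**2 + 14*y + 16.
Scan x_0 ∈ {−4, ..., 4}. For each x_0, f_y(x_0, y) is a polynomial in y; find its integer roots y ∈ {−4, ..., 4}, then test f_x and f at those candidates.
  x = -4: f_y(-4, y) = 3*y**2 + 14*y; vanishes at y ∈ {0}. (-4, 0): f_x = -128 ≠ 0.
  x = -3: f_y(-3, y) = 3*y**2 + 14*y + 7; no integer root y with |y| ≤ 4.
  x = -2: f_y(-2, y) = 3*y**2 + 14*y + 12; no integer root y with |y| ≤ 4.
  x = -1: f_y(-1, y) = 3*y**2 + 14*y + 15; vanishes at y ∈ {-3}. (-1, -3): f_x = -11 ≠ 0.
  x = 0: f_y(0, y) = 3*y**2 + 14*y + 16; vanishes at y ∈ {-2}. (0, -2): f_x = 0, f = 0 — SINGULAR.
  x = 1: f_y(1, y) = 3*y**2 + 14*y + 15; vanishes at y ∈ {-3}. (1, -3): f_x = -7 ≠ 0.
  x = 2: f_y(2, y) = 3*y**2 + 14*y + 12; no integer root y with |y| ≤ 4.
  x = 3: f_y(3, y) = 3*y**2 + 14*y + 7; no integer root y with |y| ≤ 4.
  x = 4: f_y(4, y) = 3*y**2 + 14*y; vanishes at y ∈ {0}. (4, 0): f_x = -160 ≠ 0.
Only singular point on the grid: (0, -2).
Classify: substitute x = 0 + u, y = -2 + v and expand: f = -3*u**3 - u**2*v + v**3 + v**2.
No constant or linear terms (consistent with a singular point). Quadratic part: v**2. Cubic part: -3*u**3 - u**2*v + v**3.
The quadratic part v**2 is a perfect square, so there is a single (double) tangent line v = 0, i.e. y = -2. Restricting the cubic part to that line (v = 0) leaves -3*u**3 ≠ 0, so f is not divisible by v and the branch is v² ≈ 3*u**3 to lowest order — this is a cusp.
Classification: cusp.


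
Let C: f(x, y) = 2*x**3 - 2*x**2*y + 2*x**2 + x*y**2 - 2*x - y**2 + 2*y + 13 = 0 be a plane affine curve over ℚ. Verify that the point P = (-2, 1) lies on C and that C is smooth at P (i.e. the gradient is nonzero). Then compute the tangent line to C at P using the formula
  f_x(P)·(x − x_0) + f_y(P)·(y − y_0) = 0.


Tangent line at P: 23*x - 12*y + 58 = 0.

Step 1: f(-2, 1) = 0, so P lies on C.
Step 2: partial derivatives
  f_x(x, y) = 6*x**2 - 4*x*y + 4*x + y**2 - 2, f_y(x, y) = -2*x**2 + 2*x*y - 2*y + 2.
  f_x(P) = 23, f_y(P) = -12 (gradient nonzero, so P is smooth).
Step 3: tangent line at P: 23·(x − -2) + -12·(y − 1) = 0.
Expanding: 23*x - 12*y + 58 = 0.


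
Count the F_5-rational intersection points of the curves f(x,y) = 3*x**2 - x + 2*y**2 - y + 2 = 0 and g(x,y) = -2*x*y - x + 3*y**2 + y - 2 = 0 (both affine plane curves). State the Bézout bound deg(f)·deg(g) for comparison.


Common zeros: {(0, 4)}; count = 1; Bézout bound = 4.

deg(f) = 2, deg(g) = 2, so Bézout bound = 4.
Scan x ∈ F_5. For each x, list the y ∈ F_5 with f(x, y) ≡ 0 and those with g(x, y) ≡ 0 (mod 5); the common zeros in that column are the intersection.
  x = 0: f ≡ 0 at y ∈ {4}; g ≡ 0 at y ∈ {4}; common: {4}.
  x = 1: f ≡ 0 at y ∈ {1, 2}; g ≡ 0 at y ∈ ∅; common: ∅.
  x = 2: f ≡ 0 at y ∈ {4}; g ≡ 0 at y ∈ ∅; common: ∅.
  x = 3: f ≡ 0 at y ∈ ∅; g ≡ 0 at y ∈ {0}; common: ∅.
  x = 4: f ≡ 0 at y ∈ ∅; g ≡ 0 at y ∈ {1, 3}; common: ∅.
Collecting: common zeros = {(0, 4)}, so the count is 1.
Comparison with the Bézout bound: 1 ≤ 4 = deg(f)·deg(g), as expected for curves with no common component (the affine F_5-count falls short of the bound because intersections may lie at infinity, over extension fields, or carry multiplicity).


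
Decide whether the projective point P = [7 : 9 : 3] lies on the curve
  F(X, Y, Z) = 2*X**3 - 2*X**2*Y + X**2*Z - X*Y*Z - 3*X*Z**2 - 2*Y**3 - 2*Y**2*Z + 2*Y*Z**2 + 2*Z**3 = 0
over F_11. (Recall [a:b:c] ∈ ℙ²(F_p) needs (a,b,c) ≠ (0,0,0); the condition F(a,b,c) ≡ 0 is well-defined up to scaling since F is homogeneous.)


F(7,9,3) ≡ 1 (mod 11); P is NOT on the curve.

Evaluate F(7, 9, 3) term-by-term (mod 11).
  2*X**3 ↦ 2·343·1·1 = 686
  -2*X**2*Y ↦ -2·49·9·1 = -882
  X**2*Z ↦ 1·49·1·3 = 147
  -X*Y*Z ↦ -1·7·9·3 = -189
  -3*X*Z**2 ↦ -3·7·1·9 = -189
  -2*Y**3 ↦ -2·1·729·1 = -1458
  -2*Y**2*Z ↦ -2·1·81·3 = -486
  2*Y*Z**2 ↦ 2·1·9·9 = 162
  2*Z**3 ↦ 2·1·1·27 = 54
Sum: F(7, 9, 3) = (686) + (-882) + (147) + (-189) + (-189) + (-1458) + (-486) + (162) + (54) = -2155.
Reducing mod 11: -2155 ≡ 1 (mod 11).
Since F(a, b, c) ≡ 1 ≠ 0 (mod 11), P does NOT lie on the curve.


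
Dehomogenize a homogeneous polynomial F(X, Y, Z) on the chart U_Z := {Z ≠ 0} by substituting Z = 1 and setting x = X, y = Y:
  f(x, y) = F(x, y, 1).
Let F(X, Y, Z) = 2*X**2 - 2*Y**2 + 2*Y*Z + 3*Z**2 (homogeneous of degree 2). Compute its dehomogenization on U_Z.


f(x, y) = 2*x**2 - 2*y**2 + 2*y + 3

On U_Z we set Z = 1. Each monomial c·X^i·Y^j·Z^k in F becomes c·x^i·y^j·1^k = c·x^i·y^j.
Substituting Z = 1: F(X, Y, 1) = 2*x**2 - 2*y**2 + 2*y + 3.
Note: deg(f) ≤ deg(F) = 2; strict inequality happens when F is divisible by Z (lost terms).


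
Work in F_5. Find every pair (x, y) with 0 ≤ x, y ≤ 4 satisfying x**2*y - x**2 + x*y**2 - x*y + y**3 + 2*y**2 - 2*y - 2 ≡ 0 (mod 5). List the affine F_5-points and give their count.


Affine F_5-points: {(0, 2), (1, 3), (3, 2)}; count = 3.

For each of the 25 pairs (x, y) ∈ F_5², evaluate f(x, y) mod 5. Record the zeros.
  x = 0: [0↦3, 1↦4, 2↦0, 3↦2, 4↦1]  zeros at y ∈ {2}
  x = 1: [0↦2, 1↦4, 2↦3, 3↦0, 4↦1]  zeros at y ∈ {3}
  x = 2: [0↦4, 1↦4, 2↦3, 3↦2, 4↦2]  zeros at y ∈ ∅
  x = 3: [0↦4, 1↦4, 2↦0, 3↦3, 4↦4]  zeros at y ∈ {2}
  x = 4: [0↦2, 1↦4, 2↦4, 3↦3, 4↦2]  zeros at y ∈ ∅
Collecting zeros: affine points = {(0, 2), (1, 3), (3, 2)}.
Total count |C(F_5)_aff| = 3.


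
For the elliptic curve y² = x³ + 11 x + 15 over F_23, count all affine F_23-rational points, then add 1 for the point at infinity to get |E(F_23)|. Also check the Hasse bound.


Affine points = {(1, 2), (1, 21), (3, 11), (3, 12), (4, 10), (4, 13), (11, 8), (11, 15), (12, 9), (12, 14), (13, 3), (13, 20), (15, 6), (15, 17), (16, 3), (16, 20), (17, 3), (17, 20), (20, 1), (20, 22), (21, 10), (21, 13), (22, 7), (22, 16)}; affine count = 24; |E(F_23)| = 25.

Discriminant check: Δ ∝ 4a³ + 27b² = 4·11³ + 27·15² = 4·1331 + 27·225 ≡ 14 (mod 23). Nonzero ⇒ E is nonsingular.
For each x ∈ F_23, compute rhs = x³ + 11·x + 15 mod 23, then count y ∈ F_23 with y² ≡ rhs.
  x = 0: rhs = 15, matching y values: none (0 points).
  x = 1: rhs = 4, matching y values: 2, 21 (2 points).
  x = 2: rhs = 22, matching y values: none (0 points).
  x = 3: rhs = 6, matching y values: 11, 12 (2 points).
  x = 4: rhs = 8, matching y values: 10, 13 (2 points).
  x = 5: rhs = 11, matching y values: none (0 points).
  x = 6: rhs = 21, matching y values: none (0 points).
  x = 7: rhs = 21, matching y values: none (0 points).
  x = 8: rhs = 17, matching y values: none (0 points).
  x = 9: rhs = 15, matching y values: none (0 points).
  x = 10: rhs = 21, matching y values: none (0 points).
  x = 11: rhs = 18, matching y values: 8, 15 (2 points).
  x = 12: rhs = 12, matching y values: 9, 14 (2 points).
  x = 13: rhs = 9, matching y values: 3, 20 (2 points).
  x = 14: rhs = 15, matching y values: none (0 points).
  x = 15: rhs = 13, matching y values: 6, 17 (2 points).
  x = 16: rhs = 9, matching y values: 3, 20 (2 points).
  x = 17: rhs = 9, matching y values: 3, 20 (2 points).
  x = 18: rhs = 19, matching y values: none (0 points).
  x = 19: rhs = 22, matching y values: none (0 points).
  x = 20: rhs = 1, matching y values: 1, 22 (2 points).
  x = 21: rhs = 8, matching y values: 10, 13 (2 points).
  x = 22: rhs = 3, matching y values: 7, 16 (2 points).
Total affine count: 24.
Full point count |E(F_23)| = 24 + 1 = 25.
Hasse bound: |25 − (23+1)| = |1| = 1 ≤ 2√23 ≈ 9.5917 ✓.


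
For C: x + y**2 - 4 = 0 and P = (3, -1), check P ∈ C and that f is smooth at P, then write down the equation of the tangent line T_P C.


Tangent line at P: x - 2*y - 5 = 0.

Step 1: f(3, -1) = 0, so P lies on C.
Step 2: partial derivatives
  f_x(x, y) = 1, f_y(x, y) = 2*y.
  f_x(P) = 1, f_y(P) = -2 (gradient nonzero, so P is smooth).
Step 3: tangent line at P: 1·(x − 3) + -2·(y − -1) = 0.
Expanding: x - 2*y - 5 = 0.


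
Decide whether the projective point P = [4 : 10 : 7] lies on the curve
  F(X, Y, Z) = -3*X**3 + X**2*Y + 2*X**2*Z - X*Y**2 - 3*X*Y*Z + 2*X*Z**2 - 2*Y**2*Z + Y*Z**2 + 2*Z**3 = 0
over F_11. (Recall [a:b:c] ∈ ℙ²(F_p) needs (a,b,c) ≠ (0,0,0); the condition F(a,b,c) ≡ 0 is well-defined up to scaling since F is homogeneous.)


F(4,10,7) ≡ 0 (mod 11); P is on the curve.

Evaluate F(4, 10, 7) term-by-term (mod 11).
  -3*X**3 ↦ -3·64·1·1 = -192
  X**2*Y ↦ 1·16·10·1 = 160
  2*X**2*Z ↦ 2·16·1·7 = 224
  -X*Y**2 ↦ -1·4·100·1 = -400
  -3*X*Y*Z ↦ -3·4·10·7 = -840
  2*X*Z**2 ↦ 2·4·1·49 = 392
  -2*Y**2*Z ↦ -2·1·100·7 = -1400
  Y*Z**2 ↦ 1·1·10·49 = 490
  2*Z**3 ↦ 2·1·1·343 = 686
Sum: F(4, 10, 7) = (-192) + (160) + (224) + (-400) + (-840) + (392) + (-1400) + (490) + (686) = -880.
Reducing mod 11: -880 ≡ 0 (mod 11).
Since F(a, b, c) ≡ 0 (mod 11), P lies on the curve.


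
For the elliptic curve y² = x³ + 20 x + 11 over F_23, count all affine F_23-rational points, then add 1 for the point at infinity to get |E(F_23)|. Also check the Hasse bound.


Affine points = {(1, 3), (1, 20), (2, 6), (2, 17), (3, 11), (3, 12), (5, 11), (5, 12), (6, 5), (6, 18), (8, 4), (8, 19), (9, 0), (12, 1), (12, 22), (15, 11), (15, 12), (18, 4), (18, 19), (20, 4), (20, 19), (21, 3), (21, 20), (22, 6), (22, 17)}; affine count = 25; |E(F_23)| = 26.

Discriminant check: Δ ∝ 4a³ + 27b² = 4·20³ + 27·11² = 4·8000 + 27·121 ≡ 8 (mod 23). Nonzero ⇒ E is nonsingular.
For each x ∈ F_23, compute rhs = x³ + 20·x + 11 mod 23, then count y ∈ F_23 with y² ≡ rhs.
  x = 0: rhs = 11, matching y values: none (0 points).
  x = 1: rhs = 9, matching y values: 3, 20 (2 points).
  x = 2: rhs = 13, matching y values: 6, 17 (2 points).
  x = 3: rhs = 6, matching y values: 11, 12 (2 points).
  x = 4: rhs = 17, matching y values: none (0 points).
  x = 5: rhs = 6, matching y values: 11, 12 (2 points).
  x = 6: rhs = 2, matching y values: 5, 18 (2 points).
  x = 7: rhs = 11, matching y values: none (0 points).
  x = 8: rhs = 16, matching y values: 4, 19 (2 points).
  x = 9: rhs = 0, matching y values: 0 (1 points).
  x = 10: rhs = 15, matching y values: none (0 points).
  x = 11: rhs = 21, matching y values: none (0 points).
  x = 12: rhs = 1, matching y values: 1, 22 (2 points).
  x = 13: rhs = 7, matching y values: none (0 points).
  x = 14: rhs = 22, matching y values: none (0 points).
  x = 15: rhs = 6, matching y values: 11, 12 (2 points).
  x = 16: rhs = 11, matching y values: none (0 points).
  x = 17: rhs = 20, matching y values: none (0 points).
  x = 18: rhs = 16, matching y values: 4, 19 (2 points).
  x = 19: rhs = 5, matching y values: none (0 points).
  x = 20: rhs = 16, matching y values: 4, 19 (2 points).
  x = 21: rhs = 9, matching y values: 3, 20 (2 points).
  x = 22: rhs = 13, matching y values: 6, 17 (2 points).
Total affine count: 25.
Full point count |E(F_23)| = 25 + 1 = 26.
Hasse bound: |26 − (23+1)| = |2| = 2 ≤ 2√23 ≈ 9.5917 ✓.


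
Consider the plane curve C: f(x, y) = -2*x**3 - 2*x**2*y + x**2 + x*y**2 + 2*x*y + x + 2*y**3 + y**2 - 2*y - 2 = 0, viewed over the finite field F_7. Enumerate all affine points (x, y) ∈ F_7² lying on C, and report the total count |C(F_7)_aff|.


Affine F_7-points: {(0, 2), (1, 1), (1, 6), (2, 4), (3, 6), (4, 2), (5, 2), (6, 0)}; count = 8.

For each of the 49 pairs (x, y) ∈ F_7², evaluate f(x, y) mod 7. Record the zeros.
  x = 0: [0↦5, 1↦6, 2↦0, 3↦6, 4↦1, 5↦4, 6↦6]  zeros at y ∈ {2}
  x = 1: [0↦5, 1↦0, 2↦4, 3↦1, 4↦3, 5↦1, 6↦0]  zeros at y ∈ {1, 6}
  x = 2: [0↦2, 1↦1, 2↦4, 3↦2, 4↦0, 5↦3, 6↦2]  zeros at y ∈ {4}
  x = 3: [0↦5, 1↦4, 2↦2, 3↦4, 4↦1, 5↦5, 6↦0]  zeros at y ∈ {6}
  x = 4: [0↦2, 1↦4, 2↦0, 3↦2, 4↦1, 5↦2, 6↦3]  zeros at y ∈ {2}
  x = 5: [0↦2, 1↦3, 2↦0, 3↦5, 4↦2, 5↦3, 6↦6]  zeros at y ∈ {2}
  x = 6: [0↦0, 1↦3, 2↦4, 3↦1, 4↦6, 5↦3, 6↦4]  zeros at y ∈ {0}
Collecting zeros: affine points = {(0, 2), (1, 1), (1, 6), (2, 4), (3, 6), (4, 2), (5, 2), (6, 0)}.
Total count |C(F_7)_aff| = 8.


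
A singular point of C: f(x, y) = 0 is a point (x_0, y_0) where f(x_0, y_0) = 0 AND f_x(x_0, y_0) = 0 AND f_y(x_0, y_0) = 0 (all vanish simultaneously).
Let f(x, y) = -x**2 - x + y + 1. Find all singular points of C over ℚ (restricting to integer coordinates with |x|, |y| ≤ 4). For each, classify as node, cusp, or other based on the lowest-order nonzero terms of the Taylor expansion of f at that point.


No singular points in the scanned grid; C is smooth there.

Compute partial derivatives:
  f_x = -2*x - 1.
  f_y = 1.
f_y = 1 is a nonzero constant, so f_y never vanishes: no point (x, y) can satisfy f = f_x = f_y = 0. In particular no (x, y) ∈ {−4, ..., 4}² is singular; the curve is smooth.


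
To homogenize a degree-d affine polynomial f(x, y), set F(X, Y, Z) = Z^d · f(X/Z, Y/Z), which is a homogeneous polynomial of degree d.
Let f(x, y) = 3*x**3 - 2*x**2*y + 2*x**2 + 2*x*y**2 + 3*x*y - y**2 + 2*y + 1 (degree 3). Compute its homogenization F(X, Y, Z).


F(X, Y, Z) = 3*X**3 - 2*X**2*Y + 2*X**2*Z + 2*X*Y**2 + 3*X*Y*Z - Y**2*Z + 2*Y*Z**2 + Z**3

deg(f) = 3.
Substitute x = X/Z, y = Y/Z into f, then multiply by Z^3.
  monomial 3·x^3·y^0 ↦ 3·X^3·Y^0·Z^0.
  monomial -2·x^2·y^1 ↦ -2·X^2·Y^1·Z^0.
  monomial 2·x^2·y^0 ↦ 2·X^2·Y^0·Z^1.
  monomial 2·x^1·y^2 ↦ 2·X^1·Y^2·Z^0.
  monomial 3·x^1·y^1 ↦ 3·X^1·Y^1·Z^1.
  monomial -1·x^0·y^2 ↦ -1·X^0·Y^2·Z^1.
  monomial 2·x^0·y^1 ↦ 2·X^0·Y^1·Z^2.
  monomial 1·x^0·y^0 ↦ 1·X^0·Y^0·Z^3.
Collecting: F(X, Y, Z) = 3*X**3 - 2*X**2*Y + 2*X**2*Z + 2*X*Y**2 + 3*X*Y*Z - Y**2*Z + 2*Y*Z**2 + Z**3.


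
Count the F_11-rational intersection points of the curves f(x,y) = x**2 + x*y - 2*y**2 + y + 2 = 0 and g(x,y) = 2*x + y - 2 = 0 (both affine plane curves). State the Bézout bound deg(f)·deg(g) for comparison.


Common zeros: ∅; count = 0; Bézout bound = 2.

deg(f) = 2, deg(g) = 1, so Bézout bound = 2.
Scan x ∈ F_11. For each x, list the y ∈ F_11 with f(x, y) ≡ 0 and those with g(x, y) ≡ 0 (mod 11); the common zeros in that column are the intersection.
  x = 0: f ≡ 0 at y ∈ ∅; g ≡ 0 at y ∈ {2}; common: ∅.
  x = 1: f ≡ 0 at y ∈ ∅; g ≡ 0 at y ∈ {0}; common: ∅.
  x = 2: f ≡ 0 at y ∈ ∅; g ≡ 0 at y ∈ {9}; common: ∅.
  x = 3: f ≡ 0 at y ∈ {0, 2}; g ≡ 0 at y ∈ {7}; common: ∅.
  x = 4: f ≡ 0 at y ∈ {9, 10}; g ≡ 0 at y ∈ {5}; common: ∅.
  x = 5: f ≡ 0 at y ∈ ∅; g ≡ 0 at y ∈ {3}; common: ∅.
  x = 6: f ≡ 0 at y ∈ {2, 7}; g ≡ 0 at y ∈ {1}; common: ∅.
  x = 7: f ≡ 0 at y ∈ ∅; g ≡ 0 at y ∈ {10}; common: ∅.
  x = 8: f ≡ 0 at y ∈ {0, 10}; g ≡ 0 at y ∈ {8}; common: ∅.
  x = 9: f ≡ 0 at y ∈ {7, 9}; g ≡ 0 at y ∈ {6}; common: ∅.
  x = 10: f ≡ 0 at y ∈ ∅; g ≡ 0 at y ∈ {4}; common: ∅.
Collecting: common zeros = ∅, so the count is 0.
Comparison with the Bézout bound: 0 ≤ 2 = deg(f)·deg(g), as expected for curves with no common component (the affine F_11-count falls short of the bound because intersections may lie at infinity, over extension fields, or carry multiplicity).


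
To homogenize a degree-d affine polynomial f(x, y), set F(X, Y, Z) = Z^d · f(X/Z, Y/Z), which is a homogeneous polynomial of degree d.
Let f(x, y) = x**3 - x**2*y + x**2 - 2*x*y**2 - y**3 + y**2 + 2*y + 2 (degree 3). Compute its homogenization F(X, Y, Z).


F(X, Y, Z) = X**3 - X**2*Y + X**2*Z - 2*X*Y**2 - Y**3 + Y**2*Z + 2*Y*Z**2 + 2*Z**3

deg(f) = 3.
Substitute x = X/Z, y = Y/Z into f, then multiply by Z^3.
  monomial 1·x^3·y^0 ↦ 1·X^3·Y^0·Z^0.
  monomial -1·x^2·y^1 ↦ -1·X^2·Y^1·Z^0.
  monomial 1·x^2·y^0 ↦ 1·X^2·Y^0·Z^1.
  monomial -2·x^1·y^2 ↦ -2·X^1·Y^2·Z^0.
  monomial -1·x^0·y^3 ↦ -1·X^0·Y^3·Z^0.
  monomial 1·x^0·y^2 ↦ 1·X^0·Y^2·Z^1.
  monomial 2·x^0·y^1 ↦ 2·X^0·Y^1·Z^2.
  monomial 2·x^0·y^0 ↦ 2·X^0·Y^0·Z^3.
Collecting: F(X, Y, Z) = X**3 - X**2*Y + X**2*Z - 2*X*Y**2 - Y**3 + Y**2*Z + 2*Y*Z**2 + 2*Z**3.


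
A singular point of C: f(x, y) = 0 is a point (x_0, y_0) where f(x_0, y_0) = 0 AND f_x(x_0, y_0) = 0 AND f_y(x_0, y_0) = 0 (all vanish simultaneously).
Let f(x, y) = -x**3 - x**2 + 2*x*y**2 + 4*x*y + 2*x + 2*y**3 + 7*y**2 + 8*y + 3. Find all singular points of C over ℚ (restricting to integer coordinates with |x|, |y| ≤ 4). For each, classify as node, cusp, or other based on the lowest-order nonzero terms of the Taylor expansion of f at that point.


Singular points: {(0, -1)}; classification: node.

Compute partial derivatives:
  f_x = -3*x**2 - 2*x + 2*y**2 + 4*y + 2.
  f_y = 4*x*y + 4*x + 6*y**2 + 14*y + 8.
Scan x_0 ∈ {−4, ..., 4}. For each x_0, f_y(x_0, y) is a polynomial in y; find its integer roots y ∈ {−4, ..., 4}, then test f_x and f at those candidates.
  x = -4: f_y(-4, y) = 6*y**2 - 2*y - 8; vanishes at y ∈ {-1}. (-4, -1): f_x = -40 ≠ 0.
  x = -3: f_y(-3, y) = 6*y**2 + 2*y - 4; vanishes at y ∈ {-1}. (-3, -1): f_x = -21 ≠ 0.
  x = -2: f_y(-2, y) = 6*y**2 + 6*y; vanishes at y ∈ {-1, 0}. (-2, -1): f_x = -8 ≠ 0; (-2, 0): f_x = -6 ≠ 0.
  x = -1: f_y(-1, y) = 6*y**2 + 10*y + 4; vanishes at y ∈ {-1}. (-1, -1): f_x = -1 ≠ 0.
  x = 0: f_y(0, y) = 6*y**2 + 14*y + 8; vanishes at y ∈ {-1}. (0, -1): f_x = 0, f = 0 — SINGULAR.
  x = 1: f_y(1, y) = 6*y**2 + 18*y + 12; vanishes at y ∈ {-2, -1}. (1, -2): f_x = -3 ≠ 0; (1, -1): f_x = -5 ≠ 0.
  x = 2: f_y(2, y) = 6*y**2 + 22*y + 16; vanishes at y ∈ {-1}. (2, -1): f_x = -16 ≠ 0.
  x = 3: f_y(3, y) = 6*y**2 + 26*y + 20; vanishes at y ∈ {-1}. (3, -1): f_x = -33 ≠ 0.
  x = 4: f_y(4, y) = 6*y**2 + 30*y + 24; vanishes at y ∈ {-4, -1}. (4, -4): f_x = -38 ≠ 0; (4, -1): f_x = -56 ≠ 0.
Only singular point on the grid: (0, -1).
Classify: substitute x = 0 + u, y = -1 + v and expand: f = -u**3 - u**2 + 2*u*v**2 + 2*v**3 + v**2.
No constant or linear terms (consistent with a singular point). Quadratic part: -u**2 + v**2. Cubic part: -u**3 + 2*u*v**2 + 2*v**3.
The quadratic part v**2 - u**2 = (v − u)(v + u) splits into two distinct linear factors, so there are two distinct tangent lines y − -1 = ±(x − 0) — this is a node (ordinary double point).
Classification: node.


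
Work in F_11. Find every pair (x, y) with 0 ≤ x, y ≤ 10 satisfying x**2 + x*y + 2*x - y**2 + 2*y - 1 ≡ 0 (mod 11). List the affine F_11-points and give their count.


Affine F_11-points: {(0, 1), (2, 2), (3, 7), (3, 9), (5, 2), (5, 5), (8, 1), (8, 9), (10, 5), (10, 7)}; count = 10.

For each of the 121 pairs (x, y) ∈ F_11², evaluate f(x, y) mod 11. Record the zeros.
  x = 0: [0↦10, 1↦0, 2↦10, 3↦7, 4↦2, 5↦6, 6↦8, 7↦8, 8↦6, 9↦2, 10↦7]  zeros at y ∈ {1}
  x = 1: [0↦2, 1↦4, 2↦4, 3↦2, 4↦9, 5↦3, 6↦6, 7↦7, 8↦6, 9↦3, 10↦9]  zeros at y ∈ ∅
  x = 2: [0↦7, 1↦10, 2↦0, 3↦10, 4↦7, 5↦2, 6↦6, 7↦8, 8↦8, 9↦6, 10↦2]  zeros at y ∈ {2}
  x = 3: [0↦3, 1↦7, 2↦9, 3↦9, 4↦7, 5↦3, 6↦8, 7↦0, 8↦1, 9↦0, 10↦8]  zeros at y ∈ {7, 9}
  x = 4: [0↦1, 1↦6, 2↦9, 3↦10, 4↦9, 5↦6, 6↦1, 7↦5, 8↦7, 9↦7, 10↦5]  zeros at y ∈ ∅
  x = 5: [0↦1, 1↦7, 2↦0, 3↦2, 4↦2, 5↦0, 6↦7, 7↦1, 8↦4, 9↦5, 10↦4]  zeros at y ∈ {2, 5}
  x = 6: [0↦3, 1↦10, 2↦4, 3↦7, 4↦8, 5↦7, 6↦4, 7↦10, 8↦3, 9↦5, 10↦5]  zeros at y ∈ ∅
  x = 7: [0↦7, 1↦4, 2↦10, 3↦3, 4↦5, 5↦5, 6↦3, 7↦10, 8↦4, 9↦7, 10↦8]  zeros at y ∈ ∅
  x = 8: [0↦2, 1↦0, 2↦7, 3↦1, 4↦4, 5↦5, 6↦4, 7↦1, 8↦7, 9↦0, 10↦2]  zeros at y ∈ {1, 9}
  x = 9: [0↦10, 1↦9, 2↦6, 3↦1, 4↦5, 5↦7, 6↦7, 7↦5, 8↦1, 9↦6, 10↦9]  zeros at y ∈ ∅
  x = 10: [0↦9, 1↦9, 2↦7, 3↦3, 4↦8, 5↦0, 6↦1, 7↦0, 8↦8, 9↦3, 10↦7]  zeros at y ∈ {5, 7}
Collecting zeros: affine points = {(0, 1), (2, 2), (3, 7), (3, 9), (5, 2), (5, 5), (8, 1), (8, 9), (10, 5), (10, 7)}.
Total count |C(F_11)_aff| = 10.


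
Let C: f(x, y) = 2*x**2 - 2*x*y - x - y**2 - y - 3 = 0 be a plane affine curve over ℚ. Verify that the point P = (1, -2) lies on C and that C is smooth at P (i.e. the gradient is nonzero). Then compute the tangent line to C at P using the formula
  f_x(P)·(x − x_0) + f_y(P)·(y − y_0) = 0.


Tangent line at P: 7*x + y - 5 = 0.

Step 1: f(1, -2) = 0, so P lies on C.
Step 2: partial derivatives
  f_x(x, y) = 4*x - 2*y - 1, f_y(x, y) = -2*x - 2*y - 1.
  f_x(P) = 7, f_y(P) = 1 (gradient nonzero, so P is smooth).
Step 3: tangent line at P: 7·(x − 1) + 1·(y − -2) = 0.
Expanding: 7*x + y - 5 = 0.


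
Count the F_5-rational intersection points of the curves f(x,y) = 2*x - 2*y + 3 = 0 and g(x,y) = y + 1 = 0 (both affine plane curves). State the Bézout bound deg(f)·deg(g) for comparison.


Common zeros: {(0, 4)}; count = 1; Bézout bound = 1.

deg(f) = 1, deg(g) = 1, so Bézout bound = 1.
Scan x ∈ F_5. For each x, list the y ∈ F_5 with f(x, y) ≡ 0 and those with g(x, y) ≡ 0 (mod 5); the common zeros in that column are the intersection.
  x = 0: f ≡ 0 at y ∈ {4}; g ≡ 0 at y ∈ {4}; common: {4}.
  x = 1: f ≡ 0 at y ∈ {0}; g ≡ 0 at y ∈ {4}; common: ∅.
  x = 2: f ≡ 0 at y ∈ {1}; g ≡ 0 at y ∈ {4}; common: ∅.
  x = 3: f ≡ 0 at y ∈ {2}; g ≡ 0 at y ∈ {4}; common: ∅.
  x = 4: f ≡ 0 at y ∈ {3}; g ≡ 0 at y ∈ {4}; common: ∅.
Collecting: common zeros = {(0, 4)}, so the count is 1.
Comparison with the Bézout bound: 1 ≤ 1 = deg(f)·deg(g), as expected for curves with no common component (the bound is attained).


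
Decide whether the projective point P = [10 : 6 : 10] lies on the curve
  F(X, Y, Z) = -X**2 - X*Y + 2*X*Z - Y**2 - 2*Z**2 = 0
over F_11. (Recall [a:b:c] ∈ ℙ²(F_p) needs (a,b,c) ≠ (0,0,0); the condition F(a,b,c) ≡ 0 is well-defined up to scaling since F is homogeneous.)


F(10,6,10) ≡ 2 (mod 11); P is NOT on the curve.

Evaluate F(10, 6, 10) term-by-term (mod 11).
  -X**2 ↦ -1·100·1·1 = -100
  -X*Y ↦ -1·10·6·1 = -60
  2*X*Z ↦ 2·10·1·10 = 200
  -Y**2 ↦ -1·1·36·1 = -36
  -2*Z**2 ↦ -2·1·1·100 = -200
Sum: F(10, 6, 10) = (-100) + (-60) + (200) + (-36) + (-200) = -196.
Reducing mod 11: -196 ≡ 2 (mod 11).
Since F(a, b, c) ≡ 2 ≠ 0 (mod 11), P does NOT lie on the curve.


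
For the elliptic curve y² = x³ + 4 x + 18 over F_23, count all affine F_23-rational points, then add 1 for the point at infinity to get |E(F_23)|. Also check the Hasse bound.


Affine points = {(0, 8), (0, 15), (1, 0), (4, 11), (4, 12), (5, 5), (5, 18), (9, 1), (9, 22), (10, 0), (11, 6), (11, 17), (12, 0), (13, 6), (13, 17), (14, 9), (14, 14), (15, 7), (15, 16), (17, 10), (17, 13), (20, 5), (20, 18), (21, 5), (21, 18), (22, 6), (22, 17)}; affine count = 27; |E(F_23)| = 28.

Discriminant check: Δ ∝ 4a³ + 27b² = 4·4³ + 27·18² = 4·64 + 27·324 ≡ 11 (mod 23). Nonzero ⇒ E is nonsingular.
For each x ∈ F_23, compute rhs = x³ + 4·x + 18 mod 23, then count y ∈ F_23 with y² ≡ rhs.
  x = 0: rhs = 18, matching y values: 8, 15 (2 points).
  x = 1: rhs = 0, matching y values: 0 (1 points).
  x = 2: rhs = 11, matching y values: none (0 points).
  x = 3: rhs = 11, matching y values: none (0 points).
  x = 4: rhs = 6, matching y values: 11, 12 (2 points).
  x = 5: rhs = 2, matching y values: 5, 18 (2 points).
  x = 6: rhs = 5, matching y values: none (0 points).
  x = 7: rhs = 21, matching y values: none (0 points).
  x = 8: rhs = 10, matching y values: none (0 points).
  x = 9: rhs = 1, matching y values: 1, 22 (2 points).
  x = 10: rhs = 0, matching y values: 0 (1 points).
  x = 11: rhs = 13, matching y values: 6, 17 (2 points).
  x = 12: rhs = 0, matching y values: 0 (1 points).
  x = 13: rhs = 13, matching y values: 6, 17 (2 points).
  x = 14: rhs = 12, matching y values: 9, 14 (2 points).
  x = 15: rhs = 3, matching y values: 7, 16 (2 points).
  x = 16: rhs = 15, matching y values: none (0 points).
  x = 17: rhs = 8, matching y values: 10, 13 (2 points).
  x = 18: rhs = 11, matching y values: none (0 points).
  x = 19: rhs = 7, matching y values: none (0 points).
  x = 20: rhs = 2, matching y values: 5, 18 (2 points).
  x = 21: rhs = 2, matching y values: 5, 18 (2 points).
  x = 22: rhs = 13, matching y values: 6, 17 (2 points).
Total affine count: 27.
Full point count |E(F_23)| = 27 + 1 = 28.
Hasse bound: |28 − (23+1)| = |4| = 4 ≤ 2√23 ≈ 9.5917 ✓.


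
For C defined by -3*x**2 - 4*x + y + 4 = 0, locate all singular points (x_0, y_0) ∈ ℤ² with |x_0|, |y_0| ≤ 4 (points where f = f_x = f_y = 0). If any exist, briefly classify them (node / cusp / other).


No singular points in the scanned grid; C is smooth there.

Compute partial derivatives:
  f_x = -6*x - 4.
  f_y = 1.
f_y = 1 is a nonzero constant, so f_y never vanishes: no point (x, y) can satisfy f = f_x = f_y = 0. In particular no (x, y) ∈ {−4, ..., 4}² is singular; the curve is smooth.


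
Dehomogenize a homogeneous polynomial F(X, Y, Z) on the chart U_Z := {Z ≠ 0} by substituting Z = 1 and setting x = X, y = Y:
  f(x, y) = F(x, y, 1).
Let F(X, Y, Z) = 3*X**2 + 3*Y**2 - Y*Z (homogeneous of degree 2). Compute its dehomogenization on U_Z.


f(x, y) = 3*x**2 + 3*y**2 - y

On U_Z we set Z = 1. Each monomial c·X^i·Y^j·Z^k in F becomes c·x^i·y^j·1^k = c·x^i·y^j.
Substituting Z = 1: F(X, Y, 1) = 3*x**2 + 3*y**2 - y.
Note: deg(f) ≤ deg(F) = 2; strict inequality happens when F is divisible by Z (lost terms).


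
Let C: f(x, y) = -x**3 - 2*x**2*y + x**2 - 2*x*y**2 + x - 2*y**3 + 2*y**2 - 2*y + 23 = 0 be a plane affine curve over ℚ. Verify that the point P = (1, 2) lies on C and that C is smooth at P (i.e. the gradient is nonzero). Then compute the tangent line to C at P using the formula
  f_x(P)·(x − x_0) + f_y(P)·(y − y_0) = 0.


Tangent line at P: -16*x - 28*y + 72 = 0.

Step 1: f(1, 2) = 0, so P lies on C.
Step 2: partial derivatives
  f_x(x, y) = -3*x**2 - 4*x*y + 2*x - 2*y**2 + 1, f_y(x, y) = -2*x**2 - 4*x*y - 6*y**2 + 4*y - 2.
  f_x(P) = -16, f_y(P) = -28 (gradient nonzero, so P is smooth).
Step 3: tangent line at P: -16·(x − 1) + -28·(y − 2) = 0.
Expanding: -16*x - 28*y + 72 = 0.


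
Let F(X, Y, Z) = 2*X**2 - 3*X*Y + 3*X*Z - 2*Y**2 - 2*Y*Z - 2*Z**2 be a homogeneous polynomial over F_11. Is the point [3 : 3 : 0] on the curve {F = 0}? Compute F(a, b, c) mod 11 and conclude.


F(3,3,0) ≡ 6 (mod 11); P is NOT on the curve.

Evaluate F(3, 3, 0) term-by-term (mod 11).
  2*X**2 ↦ 2·9·1·1 = 18
  -3*X*Y ↦ -3·3·3·1 = -27
  3*X*Z ↦ 3·3·1·0 = 0
  -2*Y**2 ↦ -2·1·9·1 = -18
  -2*Y*Z ↦ -2·1·3·0 = 0
  -2*Z**2 ↦ -2·1·1·0 = 0
Sum: F(3, 3, 0) = (18) + (-27) + (0) + (-18) + (0) + (0) = -27.
Reducing mod 11: -27 ≡ 6 (mod 11).
Since F(a, b, c) ≡ 6 ≠ 0 (mod 11), P does NOT lie on the curve.


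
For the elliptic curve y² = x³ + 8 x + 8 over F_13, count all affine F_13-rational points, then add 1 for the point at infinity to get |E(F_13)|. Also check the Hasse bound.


Affine points = {(1, 2), (1, 11), (4, 0), (5, 2), (5, 11), (6, 5), (6, 8), (7, 2), (7, 11), (8, 5), (8, 8), (9, 4), (9, 9), (10, 3), (10, 10), (11, 6), (11, 7), (12, 5), (12, 8)}; affine count = 19; |E(F_13)| = 20.

Discriminant check: Δ ∝ 4a³ + 27b² = 4·8³ + 27·8² = 4·512 + 27·64 ≡ 6 (mod 13). Nonzero ⇒ E is nonsingular.
For each x ∈ F_13, compute rhs = x³ + 8·x + 8 mod 13, then count y ∈ F_13 with y² ≡ rhs.
  x = 0: rhs = 8, matching y values: none (0 points).
  x = 1: rhs = 4, matching y values: 2, 11 (2 points).
  x = 2: rhs = 6, matching y values: none (0 points).
  x = 3: rhs = 7, matching y values: none (0 points).
  x = 4: rhs = 0, matching y values: 0 (1 points).
  x = 5: rhs = 4, matching y values: 2, 11 (2 points).
  x = 6: rhs = 12, matching y values: 5, 8 (2 points).
  x = 7: rhs = 4, matching y values: 2, 11 (2 points).
  x = 8: rhs = 12, matching y values: 5, 8 (2 points).
  x = 9: rhs = 3, matching y values: 4, 9 (2 points).
  x = 10: rhs = 9, matching y values: 3, 10 (2 points).
  x = 11: rhs = 10, matching y values: 6, 7 (2 points).
  x = 12: rhs = 12, matching y values: 5, 8 (2 points).
Total affine count: 19.
Full point count |E(F_13)| = 19 + 1 = 20.
Hasse bound: |20 − (13+1)| = |6| = 6 ≤ 2√13 ≈ 7.2111 ✓.


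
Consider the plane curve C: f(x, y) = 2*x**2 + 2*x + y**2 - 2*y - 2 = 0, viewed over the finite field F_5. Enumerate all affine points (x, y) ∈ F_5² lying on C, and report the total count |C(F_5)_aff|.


Affine F_5-points: {(1, 3), (1, 4), (2, 0), (2, 2), (3, 3), (3, 4)}; count = 6.

For each of the 25 pairs (x, y) ∈ F_5², evaluate f(x, y) mod 5. Record the zeros.
  x = 0: [0↦3, 1↦2, 2↦3, 3↦1, 4↦1]  zeros at y ∈ ∅
  x = 1: [0↦2, 1↦1, 2↦2, 3↦0, 4↦0]  zeros at y ∈ {3, 4}
  x = 2: [0↦0, 1↦4, 2↦0, 3↦3, 4↦3]  zeros at y ∈ {0, 2}
  x = 3: [0↦2, 1↦1, 2↦2, 3↦0, 4↦0]  zeros at y ∈ {3, 4}
  x = 4: [0↦3, 1↦2, 2↦3, 3↦1, 4↦1]  zeros at y ∈ ∅
Collecting zeros: affine points = {(1, 3), (1, 4), (2, 0), (2, 2), (3, 3), (3, 4)}.
Total count |C(F_5)_aff| = 6.


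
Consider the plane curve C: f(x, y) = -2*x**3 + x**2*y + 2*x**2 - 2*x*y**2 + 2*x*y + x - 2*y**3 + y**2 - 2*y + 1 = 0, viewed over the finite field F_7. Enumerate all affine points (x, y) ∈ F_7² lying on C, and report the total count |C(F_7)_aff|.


Affine F_7-points: {(0, 4), (1, 1), (2, 2), (3, 2), (4, 0), (4, 2), (4, 5), (5, 5)}; count = 8.

For each of the 49 pairs (x, y) ∈ F_7², evaluate f(x, y) mod 7. Record the zeros.
  x = 0: [0↦1, 1↦5, 2↦6, 3↦6, 4↦0, 5↦4, 6↦6]  zeros at y ∈ {4}
  x = 1: [0↦2, 1↦0, 2↦5, 3↦5, 4↦2, 5↦5, 6↦2]  zeros at y ∈ {1}
  x = 2: [0↦2, 1↦3, 2↦0, 3↦2, 4↦4, 5↦1, 6↦2]  zeros at y ∈ {2}
  x = 3: [0↦3, 1↦2, 2↦0, 3↦6, 4↦1, 5↦1, 6↦1]  zeros at y ∈ {2}
  x = 4: [0↦0, 1↦6, 2↦0, 3↦5, 4↦2, 5↦0, 6↦1]  zeros at y ∈ {0, 2, 5}
  x = 5: [0↦2, 1↦3, 2↦2, 3↦1, 4↦2, 5↦0, 6↦4]  zeros at y ∈ {5}
  x = 6: [0↦4, 1↦2, 2↦1, 3↦3, 4↦3, 5↦3, 6↦5]  zeros at y ∈ ∅
Collecting zeros: affine points = {(0, 4), (1, 1), (2, 2), (3, 2), (4, 0), (4, 2), (4, 5), (5, 5)}.
Total count |C(F_7)_aff| = 8.


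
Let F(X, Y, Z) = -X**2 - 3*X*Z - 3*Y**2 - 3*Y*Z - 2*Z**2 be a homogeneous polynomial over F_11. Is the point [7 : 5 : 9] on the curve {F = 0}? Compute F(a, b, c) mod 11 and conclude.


F(7,5,9) ≡ 6 (mod 11); P is NOT on the curve.

Evaluate F(7, 5, 9) term-by-term (mod 11).
  -X**2 ↦ -1·49·1·1 = -49
  -3*X*Z ↦ -3·7·1·9 = -189
  -3*Y**2 ↦ -3·1·25·1 = -75
  -3*Y*Z ↦ -3·1·5·9 = -135
  -2*Z**2 ↦ -2·1·1·81 = -162
Sum: F(7, 5, 9) = (-49) + (-189) + (-75) + (-135) + (-162) = -610.
Reducing mod 11: -610 ≡ 6 (mod 11).
Since F(a, b, c) ≡ 6 ≠ 0 (mod 11), P does NOT lie on the curve.
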